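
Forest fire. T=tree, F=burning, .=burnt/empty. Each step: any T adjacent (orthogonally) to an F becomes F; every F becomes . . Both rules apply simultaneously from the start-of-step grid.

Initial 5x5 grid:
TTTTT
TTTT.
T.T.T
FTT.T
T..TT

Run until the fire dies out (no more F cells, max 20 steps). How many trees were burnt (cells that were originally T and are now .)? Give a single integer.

Step 1: +3 fires, +1 burnt (F count now 3)
Step 2: +2 fires, +3 burnt (F count now 2)
Step 3: +3 fires, +2 burnt (F count now 3)
Step 4: +2 fires, +3 burnt (F count now 2)
Step 5: +2 fires, +2 burnt (F count now 2)
Step 6: +1 fires, +2 burnt (F count now 1)
Step 7: +1 fires, +1 burnt (F count now 1)
Step 8: +0 fires, +1 burnt (F count now 0)
Fire out after step 8
Initially T: 18, now '.': 21
Total burnt (originally-T cells now '.'): 14

Answer: 14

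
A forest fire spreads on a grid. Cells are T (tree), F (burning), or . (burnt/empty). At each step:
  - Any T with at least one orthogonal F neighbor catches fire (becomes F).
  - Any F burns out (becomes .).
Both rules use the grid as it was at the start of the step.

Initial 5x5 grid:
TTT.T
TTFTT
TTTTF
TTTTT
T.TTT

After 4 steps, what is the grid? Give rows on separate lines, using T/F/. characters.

Step 1: 7 trees catch fire, 2 burn out
  TTF.T
  TF.FF
  TTFF.
  TTTTF
  T.TTT
Step 2: 7 trees catch fire, 7 burn out
  TF..F
  F....
  TF...
  TTFF.
  T.TTF
Step 3: 5 trees catch fire, 7 burn out
  F....
  .....
  F....
  TF...
  T.FF.
Step 4: 1 trees catch fire, 5 burn out
  .....
  .....
  .....
  F....
  T....

.....
.....
.....
F....
T....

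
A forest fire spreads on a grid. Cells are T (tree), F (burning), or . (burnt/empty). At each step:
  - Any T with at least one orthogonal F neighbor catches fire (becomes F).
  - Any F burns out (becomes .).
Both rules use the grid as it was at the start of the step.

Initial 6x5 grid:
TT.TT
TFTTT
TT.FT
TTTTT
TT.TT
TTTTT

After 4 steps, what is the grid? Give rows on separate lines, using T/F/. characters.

Step 1: 7 trees catch fire, 2 burn out
  TF.TT
  F.FFT
  TF..F
  TTTFT
  TT.TT
  TTTTT
Step 2: 8 trees catch fire, 7 burn out
  F..FT
  ....F
  F....
  TFF.F
  TT.FT
  TTTTT
Step 3: 5 trees catch fire, 8 burn out
  ....F
  .....
  .....
  F....
  TF..F
  TTTFT
Step 4: 4 trees catch fire, 5 burn out
  .....
  .....
  .....
  .....
  F....
  TFF.F

.....
.....
.....
.....
F....
TFF.F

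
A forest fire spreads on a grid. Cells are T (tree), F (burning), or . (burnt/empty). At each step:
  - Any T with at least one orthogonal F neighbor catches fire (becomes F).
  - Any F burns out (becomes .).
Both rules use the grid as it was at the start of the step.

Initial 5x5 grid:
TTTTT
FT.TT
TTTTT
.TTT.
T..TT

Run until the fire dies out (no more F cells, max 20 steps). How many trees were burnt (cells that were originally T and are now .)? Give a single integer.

Step 1: +3 fires, +1 burnt (F count now 3)
Step 2: +2 fires, +3 burnt (F count now 2)
Step 3: +3 fires, +2 burnt (F count now 3)
Step 4: +3 fires, +3 burnt (F count now 3)
Step 5: +4 fires, +3 burnt (F count now 4)
Step 6: +2 fires, +4 burnt (F count now 2)
Step 7: +1 fires, +2 burnt (F count now 1)
Step 8: +0 fires, +1 burnt (F count now 0)
Fire out after step 8
Initially T: 19, now '.': 24
Total burnt (originally-T cells now '.'): 18

Answer: 18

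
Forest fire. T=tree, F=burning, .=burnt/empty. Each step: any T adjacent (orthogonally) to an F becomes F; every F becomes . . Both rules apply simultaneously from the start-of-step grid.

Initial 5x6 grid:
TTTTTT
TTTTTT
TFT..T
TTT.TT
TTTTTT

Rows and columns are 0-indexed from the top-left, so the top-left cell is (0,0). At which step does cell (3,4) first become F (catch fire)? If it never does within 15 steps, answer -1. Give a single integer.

Step 1: cell (3,4)='T' (+4 fires, +1 burnt)
Step 2: cell (3,4)='T' (+6 fires, +4 burnt)
Step 3: cell (3,4)='T' (+5 fires, +6 burnt)
Step 4: cell (3,4)='T' (+3 fires, +5 burnt)
Step 5: cell (3,4)='T' (+3 fires, +3 burnt)
Step 6: cell (3,4)='F' (+4 fires, +3 burnt)
  -> target ignites at step 6
Step 7: cell (3,4)='.' (+1 fires, +4 burnt)
Step 8: cell (3,4)='.' (+0 fires, +1 burnt)
  fire out at step 8

6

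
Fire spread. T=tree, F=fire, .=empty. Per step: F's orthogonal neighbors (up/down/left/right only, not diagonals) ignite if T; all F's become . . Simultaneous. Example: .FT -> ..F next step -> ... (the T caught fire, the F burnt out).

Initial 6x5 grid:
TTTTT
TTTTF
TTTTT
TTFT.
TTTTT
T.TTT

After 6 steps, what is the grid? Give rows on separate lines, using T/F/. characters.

Step 1: 7 trees catch fire, 2 burn out
  TTTTF
  TTTF.
  TTFTF
  TF.F.
  TTFTT
  T.TTT
Step 2: 8 trees catch fire, 7 burn out
  TTTF.
  TTF..
  TF.F.
  F....
  TF.FT
  T.FTT
Step 3: 6 trees catch fire, 8 burn out
  TTF..
  TF...
  F....
  .....
  F...F
  T..FT
Step 4: 4 trees catch fire, 6 burn out
  TF...
  F....
  .....
  .....
  .....
  F...F
Step 5: 1 trees catch fire, 4 burn out
  F....
  .....
  .....
  .....
  .....
  .....
Step 6: 0 trees catch fire, 1 burn out
  .....
  .....
  .....
  .....
  .....
  .....

.....
.....
.....
.....
.....
.....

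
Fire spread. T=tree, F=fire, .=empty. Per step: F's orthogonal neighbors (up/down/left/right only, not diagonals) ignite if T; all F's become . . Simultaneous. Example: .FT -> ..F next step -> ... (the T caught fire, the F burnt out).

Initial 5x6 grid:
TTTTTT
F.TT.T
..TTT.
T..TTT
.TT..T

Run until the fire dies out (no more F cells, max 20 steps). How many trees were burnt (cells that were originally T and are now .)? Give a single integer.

Answer: 16

Derivation:
Step 1: +1 fires, +1 burnt (F count now 1)
Step 2: +1 fires, +1 burnt (F count now 1)
Step 3: +1 fires, +1 burnt (F count now 1)
Step 4: +2 fires, +1 burnt (F count now 2)
Step 5: +3 fires, +2 burnt (F count now 3)
Step 6: +2 fires, +3 burnt (F count now 2)
Step 7: +3 fires, +2 burnt (F count now 3)
Step 8: +1 fires, +3 burnt (F count now 1)
Step 9: +1 fires, +1 burnt (F count now 1)
Step 10: +1 fires, +1 burnt (F count now 1)
Step 11: +0 fires, +1 burnt (F count now 0)
Fire out after step 11
Initially T: 19, now '.': 27
Total burnt (originally-T cells now '.'): 16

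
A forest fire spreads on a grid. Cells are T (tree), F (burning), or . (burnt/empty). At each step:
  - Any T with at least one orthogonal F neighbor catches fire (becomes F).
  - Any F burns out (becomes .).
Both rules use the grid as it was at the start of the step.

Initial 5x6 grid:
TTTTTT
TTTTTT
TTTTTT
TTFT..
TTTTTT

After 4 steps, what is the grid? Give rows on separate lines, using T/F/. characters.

Step 1: 4 trees catch fire, 1 burn out
  TTTTTT
  TTTTTT
  TTFTTT
  TF.F..
  TTFTTT
Step 2: 6 trees catch fire, 4 burn out
  TTTTTT
  TTFTTT
  TF.FTT
  F.....
  TF.FTT
Step 3: 7 trees catch fire, 6 burn out
  TTFTTT
  TF.FTT
  F...FT
  ......
  F...FT
Step 4: 6 trees catch fire, 7 burn out
  TF.FTT
  F...FT
  .....F
  ......
  .....F

TF.FTT
F...FT
.....F
......
.....F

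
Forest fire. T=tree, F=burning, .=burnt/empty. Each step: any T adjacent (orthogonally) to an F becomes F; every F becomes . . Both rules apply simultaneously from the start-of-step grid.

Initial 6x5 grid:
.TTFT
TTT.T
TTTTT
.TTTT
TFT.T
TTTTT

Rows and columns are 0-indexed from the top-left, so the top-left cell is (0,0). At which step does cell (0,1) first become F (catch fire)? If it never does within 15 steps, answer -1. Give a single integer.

Step 1: cell (0,1)='T' (+6 fires, +2 burnt)
Step 2: cell (0,1)='F' (+7 fires, +6 burnt)
  -> target ignites at step 2
Step 3: cell (0,1)='.' (+6 fires, +7 burnt)
Step 4: cell (0,1)='.' (+4 fires, +6 burnt)
Step 5: cell (0,1)='.' (+1 fires, +4 burnt)
Step 6: cell (0,1)='.' (+0 fires, +1 burnt)
  fire out at step 6

2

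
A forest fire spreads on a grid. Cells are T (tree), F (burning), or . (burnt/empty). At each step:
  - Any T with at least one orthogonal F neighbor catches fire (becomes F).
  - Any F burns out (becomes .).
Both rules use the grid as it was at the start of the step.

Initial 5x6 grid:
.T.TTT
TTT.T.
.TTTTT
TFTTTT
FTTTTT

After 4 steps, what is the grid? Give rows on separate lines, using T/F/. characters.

Step 1: 4 trees catch fire, 2 burn out
  .T.TTT
  TTT.T.
  .FTTTT
  F.FTTT
  .FTTTT
Step 2: 4 trees catch fire, 4 burn out
  .T.TTT
  TFT.T.
  ..FTTT
  ...FTT
  ..FTTT
Step 3: 6 trees catch fire, 4 burn out
  .F.TTT
  F.F.T.
  ...FTT
  ....FT
  ...FTT
Step 4: 3 trees catch fire, 6 burn out
  ...TTT
  ....T.
  ....FT
  .....F
  ....FT

...TTT
....T.
....FT
.....F
....FT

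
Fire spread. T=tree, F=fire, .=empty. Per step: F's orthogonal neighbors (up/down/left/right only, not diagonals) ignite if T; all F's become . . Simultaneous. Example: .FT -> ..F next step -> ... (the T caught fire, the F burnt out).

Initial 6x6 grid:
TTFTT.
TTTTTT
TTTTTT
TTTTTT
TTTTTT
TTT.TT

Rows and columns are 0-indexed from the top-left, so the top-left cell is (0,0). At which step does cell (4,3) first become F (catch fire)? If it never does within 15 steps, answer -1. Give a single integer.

Step 1: cell (4,3)='T' (+3 fires, +1 burnt)
Step 2: cell (4,3)='T' (+5 fires, +3 burnt)
Step 3: cell (4,3)='T' (+5 fires, +5 burnt)
Step 4: cell (4,3)='T' (+6 fires, +5 burnt)
Step 5: cell (4,3)='F' (+6 fires, +6 burnt)
  -> target ignites at step 5
Step 6: cell (4,3)='.' (+4 fires, +6 burnt)
Step 7: cell (4,3)='.' (+3 fires, +4 burnt)
Step 8: cell (4,3)='.' (+1 fires, +3 burnt)
Step 9: cell (4,3)='.' (+0 fires, +1 burnt)
  fire out at step 9

5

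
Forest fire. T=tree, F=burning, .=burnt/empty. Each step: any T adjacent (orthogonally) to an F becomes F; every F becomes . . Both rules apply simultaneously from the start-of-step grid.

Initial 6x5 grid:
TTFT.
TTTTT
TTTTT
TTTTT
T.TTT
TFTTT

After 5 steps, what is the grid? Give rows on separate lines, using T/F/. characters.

Step 1: 5 trees catch fire, 2 burn out
  TF.F.
  TTFTT
  TTTTT
  TTTTT
  T.TTT
  F.FTT
Step 2: 7 trees catch fire, 5 burn out
  F....
  TF.FT
  TTFTT
  TTTTT
  F.FTT
  ...FT
Step 3: 8 trees catch fire, 7 burn out
  .....
  F...F
  TF.FT
  FTFTT
  ...FT
  ....F
Step 4: 5 trees catch fire, 8 burn out
  .....
  .....
  F...F
  .F.FT
  ....F
  .....
Step 5: 1 trees catch fire, 5 burn out
  .....
  .....
  .....
  ....F
  .....
  .....

.....
.....
.....
....F
.....
.....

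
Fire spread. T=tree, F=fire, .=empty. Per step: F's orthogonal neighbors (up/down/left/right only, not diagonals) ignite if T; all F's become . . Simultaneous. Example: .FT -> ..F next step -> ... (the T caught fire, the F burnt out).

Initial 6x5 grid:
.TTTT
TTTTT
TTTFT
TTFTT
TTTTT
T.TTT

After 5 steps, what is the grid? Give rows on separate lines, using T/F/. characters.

Step 1: 6 trees catch fire, 2 burn out
  .TTTT
  TTTFT
  TTF.F
  TF.FT
  TTFTT
  T.TTT
Step 2: 9 trees catch fire, 6 burn out
  .TTFT
  TTF.F
  TF...
  F...F
  TF.FT
  T.FTT
Step 3: 7 trees catch fire, 9 burn out
  .TF.F
  TF...
  F....
  .....
  F...F
  T..FT
Step 4: 4 trees catch fire, 7 burn out
  .F...
  F....
  .....
  .....
  .....
  F...F
Step 5: 0 trees catch fire, 4 burn out
  .....
  .....
  .....
  .....
  .....
  .....

.....
.....
.....
.....
.....
.....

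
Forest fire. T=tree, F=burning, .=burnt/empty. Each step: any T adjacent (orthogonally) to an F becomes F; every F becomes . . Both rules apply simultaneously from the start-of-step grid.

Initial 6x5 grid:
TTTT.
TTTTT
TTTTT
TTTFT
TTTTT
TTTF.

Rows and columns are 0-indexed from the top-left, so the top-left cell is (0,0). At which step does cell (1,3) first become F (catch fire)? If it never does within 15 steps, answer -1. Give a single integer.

Step 1: cell (1,3)='T' (+5 fires, +2 burnt)
Step 2: cell (1,3)='F' (+7 fires, +5 burnt)
  -> target ignites at step 2
Step 3: cell (1,3)='.' (+7 fires, +7 burnt)
Step 4: cell (1,3)='.' (+4 fires, +7 burnt)
Step 5: cell (1,3)='.' (+2 fires, +4 burnt)
Step 6: cell (1,3)='.' (+1 fires, +2 burnt)
Step 7: cell (1,3)='.' (+0 fires, +1 burnt)
  fire out at step 7

2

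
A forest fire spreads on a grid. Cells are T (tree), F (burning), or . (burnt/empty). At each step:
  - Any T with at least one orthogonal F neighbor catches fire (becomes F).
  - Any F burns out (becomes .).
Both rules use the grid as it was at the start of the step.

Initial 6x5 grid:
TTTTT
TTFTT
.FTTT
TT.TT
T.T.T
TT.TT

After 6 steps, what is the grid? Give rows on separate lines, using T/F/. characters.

Step 1: 5 trees catch fire, 2 burn out
  TTFTT
  TF.FT
  ..FTT
  TF.TT
  T.T.T
  TT.TT
Step 2: 6 trees catch fire, 5 burn out
  TF.FT
  F...F
  ...FT
  F..TT
  T.T.T
  TT.TT
Step 3: 5 trees catch fire, 6 burn out
  F...F
  .....
  ....F
  ...FT
  F.T.T
  TT.TT
Step 4: 2 trees catch fire, 5 burn out
  .....
  .....
  .....
  ....F
  ..T.T
  FT.TT
Step 5: 2 trees catch fire, 2 burn out
  .....
  .....
  .....
  .....
  ..T.F
  .F.TT
Step 6: 1 trees catch fire, 2 burn out
  .....
  .....
  .....
  .....
  ..T..
  ...TF

.....
.....
.....
.....
..T..
...TF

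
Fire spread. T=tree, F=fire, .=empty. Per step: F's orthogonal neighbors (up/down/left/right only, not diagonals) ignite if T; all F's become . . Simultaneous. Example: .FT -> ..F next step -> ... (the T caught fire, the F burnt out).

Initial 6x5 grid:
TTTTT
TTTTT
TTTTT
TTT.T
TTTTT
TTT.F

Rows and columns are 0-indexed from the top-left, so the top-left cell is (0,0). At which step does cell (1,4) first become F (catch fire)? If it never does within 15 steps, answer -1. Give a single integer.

Step 1: cell (1,4)='T' (+1 fires, +1 burnt)
Step 2: cell (1,4)='T' (+2 fires, +1 burnt)
Step 3: cell (1,4)='T' (+2 fires, +2 burnt)
Step 4: cell (1,4)='F' (+5 fires, +2 burnt)
  -> target ignites at step 4
Step 5: cell (1,4)='.' (+6 fires, +5 burnt)
Step 6: cell (1,4)='.' (+5 fires, +6 burnt)
Step 7: cell (1,4)='.' (+3 fires, +5 burnt)
Step 8: cell (1,4)='.' (+2 fires, +3 burnt)
Step 9: cell (1,4)='.' (+1 fires, +2 burnt)
Step 10: cell (1,4)='.' (+0 fires, +1 burnt)
  fire out at step 10

4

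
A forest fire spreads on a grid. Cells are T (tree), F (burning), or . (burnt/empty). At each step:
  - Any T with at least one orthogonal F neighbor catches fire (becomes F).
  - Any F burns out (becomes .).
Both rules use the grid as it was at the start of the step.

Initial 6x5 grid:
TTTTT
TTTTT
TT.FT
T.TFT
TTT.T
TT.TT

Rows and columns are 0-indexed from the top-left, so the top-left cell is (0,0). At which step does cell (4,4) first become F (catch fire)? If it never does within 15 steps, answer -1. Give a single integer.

Step 1: cell (4,4)='T' (+4 fires, +2 burnt)
Step 2: cell (4,4)='F' (+5 fires, +4 burnt)
  -> target ignites at step 2
Step 3: cell (4,4)='.' (+5 fires, +5 burnt)
Step 4: cell (4,4)='.' (+6 fires, +5 burnt)
Step 5: cell (4,4)='.' (+4 fires, +6 burnt)
Step 6: cell (4,4)='.' (+0 fires, +4 burnt)
  fire out at step 6

2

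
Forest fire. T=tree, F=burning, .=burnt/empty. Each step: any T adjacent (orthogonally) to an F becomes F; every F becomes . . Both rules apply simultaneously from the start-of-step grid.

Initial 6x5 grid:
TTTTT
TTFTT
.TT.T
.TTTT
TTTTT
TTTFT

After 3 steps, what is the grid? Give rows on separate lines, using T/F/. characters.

Step 1: 7 trees catch fire, 2 burn out
  TTFTT
  TF.FT
  .TF.T
  .TTTT
  TTTFT
  TTF.F
Step 2: 10 trees catch fire, 7 burn out
  TF.FT
  F...F
  .F..T
  .TFFT
  TTF.F
  TF...
Step 3: 7 trees catch fire, 10 burn out
  F...F
  .....
  ....F
  .F..F
  TF...
  F....

F...F
.....
....F
.F..F
TF...
F....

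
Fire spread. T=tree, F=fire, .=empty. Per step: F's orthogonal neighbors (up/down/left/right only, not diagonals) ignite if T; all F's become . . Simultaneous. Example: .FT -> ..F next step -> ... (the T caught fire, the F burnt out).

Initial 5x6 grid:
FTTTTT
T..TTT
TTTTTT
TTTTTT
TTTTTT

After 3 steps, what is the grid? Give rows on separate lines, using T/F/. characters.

Step 1: 2 trees catch fire, 1 burn out
  .FTTTT
  F..TTT
  TTTTTT
  TTTTTT
  TTTTTT
Step 2: 2 trees catch fire, 2 burn out
  ..FTTT
  ...TTT
  FTTTTT
  TTTTTT
  TTTTTT
Step 3: 3 trees catch fire, 2 burn out
  ...FTT
  ...TTT
  .FTTTT
  FTTTTT
  TTTTTT

...FTT
...TTT
.FTTTT
FTTTTT
TTTTTT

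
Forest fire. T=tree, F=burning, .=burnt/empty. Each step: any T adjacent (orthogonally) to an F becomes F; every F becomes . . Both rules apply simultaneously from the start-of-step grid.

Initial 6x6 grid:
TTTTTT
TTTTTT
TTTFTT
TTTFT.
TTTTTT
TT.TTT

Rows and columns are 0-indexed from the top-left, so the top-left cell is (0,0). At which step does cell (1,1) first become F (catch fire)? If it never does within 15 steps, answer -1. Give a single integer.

Step 1: cell (1,1)='T' (+6 fires, +2 burnt)
Step 2: cell (1,1)='T' (+9 fires, +6 burnt)
Step 3: cell (1,1)='F' (+9 fires, +9 burnt)
  -> target ignites at step 3
Step 4: cell (1,1)='.' (+6 fires, +9 burnt)
Step 5: cell (1,1)='.' (+2 fires, +6 burnt)
Step 6: cell (1,1)='.' (+0 fires, +2 burnt)
  fire out at step 6

3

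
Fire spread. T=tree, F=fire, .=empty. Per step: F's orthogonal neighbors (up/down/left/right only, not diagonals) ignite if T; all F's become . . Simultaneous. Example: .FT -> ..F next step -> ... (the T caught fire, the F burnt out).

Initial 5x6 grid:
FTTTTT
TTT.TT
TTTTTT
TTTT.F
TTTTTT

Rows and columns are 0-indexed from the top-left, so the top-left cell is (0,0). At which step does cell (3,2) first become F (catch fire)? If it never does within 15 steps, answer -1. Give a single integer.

Step 1: cell (3,2)='T' (+4 fires, +2 burnt)
Step 2: cell (3,2)='T' (+6 fires, +4 burnt)
Step 3: cell (3,2)='T' (+8 fires, +6 burnt)
Step 4: cell (3,2)='T' (+6 fires, +8 burnt)
Step 5: cell (3,2)='F' (+2 fires, +6 burnt)
  -> target ignites at step 5
Step 6: cell (3,2)='.' (+0 fires, +2 burnt)
  fire out at step 6

5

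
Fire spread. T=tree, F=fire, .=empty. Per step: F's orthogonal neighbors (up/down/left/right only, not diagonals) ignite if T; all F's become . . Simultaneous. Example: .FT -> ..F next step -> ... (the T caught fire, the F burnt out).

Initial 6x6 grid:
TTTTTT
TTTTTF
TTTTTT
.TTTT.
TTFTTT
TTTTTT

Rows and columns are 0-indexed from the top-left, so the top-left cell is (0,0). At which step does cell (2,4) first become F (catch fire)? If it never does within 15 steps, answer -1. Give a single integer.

Step 1: cell (2,4)='T' (+7 fires, +2 burnt)
Step 2: cell (2,4)='F' (+10 fires, +7 burnt)
  -> target ignites at step 2
Step 3: cell (2,4)='.' (+8 fires, +10 burnt)
Step 4: cell (2,4)='.' (+4 fires, +8 burnt)
Step 5: cell (2,4)='.' (+2 fires, +4 burnt)
Step 6: cell (2,4)='.' (+1 fires, +2 burnt)
Step 7: cell (2,4)='.' (+0 fires, +1 burnt)
  fire out at step 7

2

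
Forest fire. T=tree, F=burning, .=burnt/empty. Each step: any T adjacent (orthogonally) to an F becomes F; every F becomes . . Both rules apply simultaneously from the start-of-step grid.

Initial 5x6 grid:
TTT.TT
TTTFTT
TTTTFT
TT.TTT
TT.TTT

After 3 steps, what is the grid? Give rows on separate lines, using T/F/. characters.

Step 1: 5 trees catch fire, 2 burn out
  TTT.TT
  TTF.FT
  TTTF.F
  TT.TFT
  TT.TTT
Step 2: 8 trees catch fire, 5 burn out
  TTF.FT
  TF...F
  TTF...
  TT.F.F
  TT.TFT
Step 3: 6 trees catch fire, 8 burn out
  TF...F
  F.....
  TF....
  TT....
  TT.F.F

TF...F
F.....
TF....
TT....
TT.F.F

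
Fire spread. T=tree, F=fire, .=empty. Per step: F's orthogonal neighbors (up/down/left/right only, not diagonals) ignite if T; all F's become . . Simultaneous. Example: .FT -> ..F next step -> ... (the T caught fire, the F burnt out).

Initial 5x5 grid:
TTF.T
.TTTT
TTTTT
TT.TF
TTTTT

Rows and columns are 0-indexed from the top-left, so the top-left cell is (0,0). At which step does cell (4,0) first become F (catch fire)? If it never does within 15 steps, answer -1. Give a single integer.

Step 1: cell (4,0)='T' (+5 fires, +2 burnt)
Step 2: cell (4,0)='T' (+7 fires, +5 burnt)
Step 3: cell (4,0)='T' (+3 fires, +7 burnt)
Step 4: cell (4,0)='T' (+3 fires, +3 burnt)
Step 5: cell (4,0)='F' (+2 fires, +3 burnt)
  -> target ignites at step 5
Step 6: cell (4,0)='.' (+0 fires, +2 burnt)
  fire out at step 6

5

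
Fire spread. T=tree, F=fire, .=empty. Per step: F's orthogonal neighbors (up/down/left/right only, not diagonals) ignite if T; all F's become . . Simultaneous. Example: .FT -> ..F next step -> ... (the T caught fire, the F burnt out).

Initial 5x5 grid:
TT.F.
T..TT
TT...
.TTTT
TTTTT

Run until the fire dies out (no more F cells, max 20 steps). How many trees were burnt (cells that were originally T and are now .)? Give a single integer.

Answer: 2

Derivation:
Step 1: +1 fires, +1 burnt (F count now 1)
Step 2: +1 fires, +1 burnt (F count now 1)
Step 3: +0 fires, +1 burnt (F count now 0)
Fire out after step 3
Initially T: 16, now '.': 11
Total burnt (originally-T cells now '.'): 2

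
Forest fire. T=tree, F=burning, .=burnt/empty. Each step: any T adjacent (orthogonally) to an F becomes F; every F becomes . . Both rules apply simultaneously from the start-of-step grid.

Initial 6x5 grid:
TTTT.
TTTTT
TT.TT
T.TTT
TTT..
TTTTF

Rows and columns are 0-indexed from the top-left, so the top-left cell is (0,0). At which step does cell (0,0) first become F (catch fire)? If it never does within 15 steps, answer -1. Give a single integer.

Step 1: cell (0,0)='T' (+1 fires, +1 burnt)
Step 2: cell (0,0)='T' (+1 fires, +1 burnt)
Step 3: cell (0,0)='T' (+2 fires, +1 burnt)
Step 4: cell (0,0)='T' (+3 fires, +2 burnt)
Step 5: cell (0,0)='T' (+2 fires, +3 burnt)
Step 6: cell (0,0)='T' (+3 fires, +2 burnt)
Step 7: cell (0,0)='T' (+3 fires, +3 burnt)
Step 8: cell (0,0)='T' (+5 fires, +3 burnt)
Step 9: cell (0,0)='F' (+3 fires, +5 burnt)
  -> target ignites at step 9
Step 10: cell (0,0)='.' (+1 fires, +3 burnt)
Step 11: cell (0,0)='.' (+0 fires, +1 burnt)
  fire out at step 11

9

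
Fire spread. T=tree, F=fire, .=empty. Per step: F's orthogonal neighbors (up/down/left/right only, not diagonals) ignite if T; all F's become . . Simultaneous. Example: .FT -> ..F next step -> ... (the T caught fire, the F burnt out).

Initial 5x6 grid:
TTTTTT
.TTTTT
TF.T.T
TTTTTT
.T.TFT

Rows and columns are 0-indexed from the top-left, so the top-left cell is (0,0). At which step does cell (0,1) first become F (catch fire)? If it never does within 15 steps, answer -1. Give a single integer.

Step 1: cell (0,1)='T' (+6 fires, +2 burnt)
Step 2: cell (0,1)='F' (+7 fires, +6 burnt)
  -> target ignites at step 2
Step 3: cell (0,1)='.' (+5 fires, +7 burnt)
Step 4: cell (0,1)='.' (+3 fires, +5 burnt)
Step 5: cell (0,1)='.' (+2 fires, +3 burnt)
Step 6: cell (0,1)='.' (+0 fires, +2 burnt)
  fire out at step 6

2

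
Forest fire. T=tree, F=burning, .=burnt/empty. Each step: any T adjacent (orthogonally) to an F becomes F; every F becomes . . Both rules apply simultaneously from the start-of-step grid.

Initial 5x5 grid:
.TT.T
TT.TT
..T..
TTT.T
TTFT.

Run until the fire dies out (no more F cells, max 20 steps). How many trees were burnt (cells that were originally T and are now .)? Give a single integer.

Answer: 7

Derivation:
Step 1: +3 fires, +1 burnt (F count now 3)
Step 2: +3 fires, +3 burnt (F count now 3)
Step 3: +1 fires, +3 burnt (F count now 1)
Step 4: +0 fires, +1 burnt (F count now 0)
Fire out after step 4
Initially T: 15, now '.': 17
Total burnt (originally-T cells now '.'): 7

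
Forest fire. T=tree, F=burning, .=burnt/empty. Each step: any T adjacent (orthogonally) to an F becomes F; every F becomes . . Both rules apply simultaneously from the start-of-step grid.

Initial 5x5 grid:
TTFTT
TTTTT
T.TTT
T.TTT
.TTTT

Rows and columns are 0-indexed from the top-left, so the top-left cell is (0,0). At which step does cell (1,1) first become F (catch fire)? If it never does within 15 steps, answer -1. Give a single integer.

Step 1: cell (1,1)='T' (+3 fires, +1 burnt)
Step 2: cell (1,1)='F' (+5 fires, +3 burnt)
  -> target ignites at step 2
Step 3: cell (1,1)='.' (+4 fires, +5 burnt)
Step 4: cell (1,1)='.' (+4 fires, +4 burnt)
Step 5: cell (1,1)='.' (+4 fires, +4 burnt)
Step 6: cell (1,1)='.' (+1 fires, +4 burnt)
Step 7: cell (1,1)='.' (+0 fires, +1 burnt)
  fire out at step 7

2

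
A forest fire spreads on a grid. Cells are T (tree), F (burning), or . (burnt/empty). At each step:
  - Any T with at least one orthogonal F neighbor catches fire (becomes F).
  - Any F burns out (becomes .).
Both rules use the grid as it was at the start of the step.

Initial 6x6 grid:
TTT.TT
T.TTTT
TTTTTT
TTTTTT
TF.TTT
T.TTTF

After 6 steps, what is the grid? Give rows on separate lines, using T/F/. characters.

Step 1: 4 trees catch fire, 2 burn out
  TTT.TT
  T.TTTT
  TTTTTT
  TFTTTT
  F..TTF
  T.TTF.
Step 2: 7 trees catch fire, 4 burn out
  TTT.TT
  T.TTTT
  TFTTTT
  F.FTTF
  ...TF.
  F.TF..
Step 3: 7 trees catch fire, 7 burn out
  TTT.TT
  T.TTTT
  F.FTTF
  ...FF.
  ...F..
  ..F...
Step 4: 5 trees catch fire, 7 burn out
  TTT.TT
  F.FTTF
  ...FF.
  ......
  ......
  ......
Step 5: 5 trees catch fire, 5 burn out
  FTF.TF
  ...FF.
  ......
  ......
  ......
  ......
Step 6: 2 trees catch fire, 5 burn out
  .F..F.
  ......
  ......
  ......
  ......
  ......

.F..F.
......
......
......
......
......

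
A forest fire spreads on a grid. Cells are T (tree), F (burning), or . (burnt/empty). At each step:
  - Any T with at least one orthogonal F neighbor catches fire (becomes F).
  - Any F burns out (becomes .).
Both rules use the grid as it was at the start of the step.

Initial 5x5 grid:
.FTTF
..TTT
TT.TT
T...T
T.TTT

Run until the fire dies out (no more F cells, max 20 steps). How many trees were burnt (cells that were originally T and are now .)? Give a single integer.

Step 1: +3 fires, +2 burnt (F count now 3)
Step 2: +3 fires, +3 burnt (F count now 3)
Step 3: +2 fires, +3 burnt (F count now 2)
Step 4: +1 fires, +2 burnt (F count now 1)
Step 5: +1 fires, +1 burnt (F count now 1)
Step 6: +1 fires, +1 burnt (F count now 1)
Step 7: +0 fires, +1 burnt (F count now 0)
Fire out after step 7
Initially T: 15, now '.': 21
Total burnt (originally-T cells now '.'): 11

Answer: 11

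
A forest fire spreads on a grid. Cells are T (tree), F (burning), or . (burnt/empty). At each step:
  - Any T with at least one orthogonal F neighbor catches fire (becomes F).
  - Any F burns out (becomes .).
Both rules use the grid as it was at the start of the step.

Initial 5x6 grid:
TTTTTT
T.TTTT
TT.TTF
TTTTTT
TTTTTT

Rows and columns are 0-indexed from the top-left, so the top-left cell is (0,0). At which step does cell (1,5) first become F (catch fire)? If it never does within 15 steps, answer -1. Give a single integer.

Step 1: cell (1,5)='F' (+3 fires, +1 burnt)
  -> target ignites at step 1
Step 2: cell (1,5)='.' (+5 fires, +3 burnt)
Step 3: cell (1,5)='.' (+4 fires, +5 burnt)
Step 4: cell (1,5)='.' (+4 fires, +4 burnt)
Step 5: cell (1,5)='.' (+3 fires, +4 burnt)
Step 6: cell (1,5)='.' (+4 fires, +3 burnt)
Step 7: cell (1,5)='.' (+3 fires, +4 burnt)
Step 8: cell (1,5)='.' (+1 fires, +3 burnt)
Step 9: cell (1,5)='.' (+0 fires, +1 burnt)
  fire out at step 9

1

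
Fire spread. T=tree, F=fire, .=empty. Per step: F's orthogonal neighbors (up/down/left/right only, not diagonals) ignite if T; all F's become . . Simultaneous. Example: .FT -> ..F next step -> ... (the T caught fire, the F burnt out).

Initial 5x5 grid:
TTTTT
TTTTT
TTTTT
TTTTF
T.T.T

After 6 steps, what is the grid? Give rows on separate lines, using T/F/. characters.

Step 1: 3 trees catch fire, 1 burn out
  TTTTT
  TTTTT
  TTTTF
  TTTF.
  T.T.F
Step 2: 3 trees catch fire, 3 burn out
  TTTTT
  TTTTF
  TTTF.
  TTF..
  T.T..
Step 3: 5 trees catch fire, 3 burn out
  TTTTF
  TTTF.
  TTF..
  TF...
  T.F..
Step 4: 4 trees catch fire, 5 burn out
  TTTF.
  TTF..
  TF...
  F....
  T....
Step 5: 4 trees catch fire, 4 burn out
  TTF..
  TF...
  F....
  .....
  F....
Step 6: 2 trees catch fire, 4 burn out
  TF...
  F....
  .....
  .....
  .....

TF...
F....
.....
.....
.....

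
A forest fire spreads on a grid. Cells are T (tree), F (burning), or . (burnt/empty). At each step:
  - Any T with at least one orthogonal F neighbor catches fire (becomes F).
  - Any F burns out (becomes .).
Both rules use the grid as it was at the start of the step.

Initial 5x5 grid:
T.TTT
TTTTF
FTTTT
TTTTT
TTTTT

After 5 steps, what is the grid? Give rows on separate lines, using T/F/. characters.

Step 1: 6 trees catch fire, 2 burn out
  T.TTF
  FTTF.
  .FTTF
  FTTTT
  TTTTT
Step 2: 9 trees catch fire, 6 burn out
  F.TF.
  .FF..
  ..FF.
  .FTTF
  FTTTT
Step 3: 5 trees catch fire, 9 burn out
  ..F..
  .....
  .....
  ..FF.
  .FTTF
Step 4: 2 trees catch fire, 5 burn out
  .....
  .....
  .....
  .....
  ..FF.
Step 5: 0 trees catch fire, 2 burn out
  .....
  .....
  .....
  .....
  .....

.....
.....
.....
.....
.....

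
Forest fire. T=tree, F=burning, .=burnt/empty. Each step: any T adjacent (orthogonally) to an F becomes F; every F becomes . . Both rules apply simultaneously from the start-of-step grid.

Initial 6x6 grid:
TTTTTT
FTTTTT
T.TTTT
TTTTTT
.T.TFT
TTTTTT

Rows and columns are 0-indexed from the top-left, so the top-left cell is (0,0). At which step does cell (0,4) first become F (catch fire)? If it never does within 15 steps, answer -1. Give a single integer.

Step 1: cell (0,4)='T' (+7 fires, +2 burnt)
Step 2: cell (0,4)='T' (+8 fires, +7 burnt)
Step 3: cell (0,4)='T' (+9 fires, +8 burnt)
Step 4: cell (0,4)='F' (+5 fires, +9 burnt)
  -> target ignites at step 4
Step 5: cell (0,4)='.' (+2 fires, +5 burnt)
Step 6: cell (0,4)='.' (+0 fires, +2 burnt)
  fire out at step 6

4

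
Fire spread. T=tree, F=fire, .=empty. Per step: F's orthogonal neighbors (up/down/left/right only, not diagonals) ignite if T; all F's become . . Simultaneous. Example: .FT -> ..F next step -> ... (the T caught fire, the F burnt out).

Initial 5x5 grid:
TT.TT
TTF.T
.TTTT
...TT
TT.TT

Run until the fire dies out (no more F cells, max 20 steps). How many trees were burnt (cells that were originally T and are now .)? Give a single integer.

Answer: 15

Derivation:
Step 1: +2 fires, +1 burnt (F count now 2)
Step 2: +4 fires, +2 burnt (F count now 4)
Step 3: +3 fires, +4 burnt (F count now 3)
Step 4: +3 fires, +3 burnt (F count now 3)
Step 5: +2 fires, +3 burnt (F count now 2)
Step 6: +1 fires, +2 burnt (F count now 1)
Step 7: +0 fires, +1 burnt (F count now 0)
Fire out after step 7
Initially T: 17, now '.': 23
Total burnt (originally-T cells now '.'): 15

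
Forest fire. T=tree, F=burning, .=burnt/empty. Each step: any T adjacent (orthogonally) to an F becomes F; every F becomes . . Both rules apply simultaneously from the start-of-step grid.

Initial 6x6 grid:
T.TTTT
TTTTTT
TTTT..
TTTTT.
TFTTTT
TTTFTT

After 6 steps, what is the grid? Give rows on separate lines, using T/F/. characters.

Step 1: 7 trees catch fire, 2 burn out
  T.TTTT
  TTTTTT
  TTTT..
  TFTTT.
  F.FFTT
  TFF.FT
Step 2: 7 trees catch fire, 7 burn out
  T.TTTT
  TTTTTT
  TFTT..
  F.FFT.
  ....FT
  F....F
Step 3: 6 trees catch fire, 7 burn out
  T.TTTT
  TFTTTT
  F.FF..
  ....F.
  .....F
  ......
Step 4: 3 trees catch fire, 6 burn out
  T.TTTT
  F.FFTT
  ......
  ......
  ......
  ......
Step 5: 4 trees catch fire, 3 burn out
  F.FFTT
  ....FT
  ......
  ......
  ......
  ......
Step 6: 2 trees catch fire, 4 burn out
  ....FT
  .....F
  ......
  ......
  ......
  ......

....FT
.....F
......
......
......
......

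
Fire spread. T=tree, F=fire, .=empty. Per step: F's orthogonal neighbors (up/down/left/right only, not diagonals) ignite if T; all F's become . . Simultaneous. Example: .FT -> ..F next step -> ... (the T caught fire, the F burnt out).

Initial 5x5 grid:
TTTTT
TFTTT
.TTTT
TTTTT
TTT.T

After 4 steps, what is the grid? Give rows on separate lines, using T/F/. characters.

Step 1: 4 trees catch fire, 1 burn out
  TFTTT
  F.FTT
  .FTTT
  TTTTT
  TTT.T
Step 2: 5 trees catch fire, 4 burn out
  F.FTT
  ...FT
  ..FTT
  TFTTT
  TTT.T
Step 3: 6 trees catch fire, 5 burn out
  ...FT
  ....F
  ...FT
  F.FTT
  TFT.T
Step 4: 5 trees catch fire, 6 burn out
  ....F
  .....
  ....F
  ...FT
  F.F.T

....F
.....
....F
...FT
F.F.T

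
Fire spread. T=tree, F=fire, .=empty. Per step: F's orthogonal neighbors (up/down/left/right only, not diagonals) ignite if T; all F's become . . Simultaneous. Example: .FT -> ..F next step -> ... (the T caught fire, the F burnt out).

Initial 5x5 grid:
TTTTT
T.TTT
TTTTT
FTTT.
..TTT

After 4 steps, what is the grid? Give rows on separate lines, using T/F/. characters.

Step 1: 2 trees catch fire, 1 burn out
  TTTTT
  T.TTT
  FTTTT
  .FTT.
  ..TTT
Step 2: 3 trees catch fire, 2 burn out
  TTTTT
  F.TTT
  .FTTT
  ..FT.
  ..TTT
Step 3: 4 trees catch fire, 3 burn out
  FTTTT
  ..TTT
  ..FTT
  ...F.
  ..FTT
Step 4: 4 trees catch fire, 4 burn out
  .FTTT
  ..FTT
  ...FT
  .....
  ...FT

.FTTT
..FTT
...FT
.....
...FT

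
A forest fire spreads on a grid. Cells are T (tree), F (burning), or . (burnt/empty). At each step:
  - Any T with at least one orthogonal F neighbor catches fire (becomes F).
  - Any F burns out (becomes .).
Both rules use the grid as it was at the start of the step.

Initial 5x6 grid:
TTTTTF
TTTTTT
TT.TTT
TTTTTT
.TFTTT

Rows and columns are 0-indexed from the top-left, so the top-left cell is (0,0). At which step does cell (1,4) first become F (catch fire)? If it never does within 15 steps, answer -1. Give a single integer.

Step 1: cell (1,4)='T' (+5 fires, +2 burnt)
Step 2: cell (1,4)='F' (+6 fires, +5 burnt)
  -> target ignites at step 2
Step 3: cell (1,4)='.' (+9 fires, +6 burnt)
Step 4: cell (1,4)='.' (+4 fires, +9 burnt)
Step 5: cell (1,4)='.' (+2 fires, +4 burnt)
Step 6: cell (1,4)='.' (+0 fires, +2 burnt)
  fire out at step 6

2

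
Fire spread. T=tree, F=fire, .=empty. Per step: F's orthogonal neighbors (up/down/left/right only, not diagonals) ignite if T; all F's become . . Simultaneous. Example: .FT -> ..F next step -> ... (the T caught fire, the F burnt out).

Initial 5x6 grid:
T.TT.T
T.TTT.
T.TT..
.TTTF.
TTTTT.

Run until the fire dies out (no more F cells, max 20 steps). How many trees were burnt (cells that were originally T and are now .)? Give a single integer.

Answer: 15

Derivation:
Step 1: +2 fires, +1 burnt (F count now 2)
Step 2: +3 fires, +2 burnt (F count now 3)
Step 3: +4 fires, +3 burnt (F count now 4)
Step 4: +4 fires, +4 burnt (F count now 4)
Step 5: +2 fires, +4 burnt (F count now 2)
Step 6: +0 fires, +2 burnt (F count now 0)
Fire out after step 6
Initially T: 19, now '.': 26
Total burnt (originally-T cells now '.'): 15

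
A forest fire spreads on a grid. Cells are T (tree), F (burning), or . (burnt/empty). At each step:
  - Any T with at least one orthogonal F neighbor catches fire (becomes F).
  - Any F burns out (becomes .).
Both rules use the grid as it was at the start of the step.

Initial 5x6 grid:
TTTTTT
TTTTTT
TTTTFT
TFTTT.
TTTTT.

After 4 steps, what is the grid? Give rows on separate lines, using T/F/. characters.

Step 1: 8 trees catch fire, 2 burn out
  TTTTTT
  TTTTFT
  TFTF.F
  F.FTF.
  TFTTT.
Step 2: 10 trees catch fire, 8 burn out
  TTTTFT
  TFTF.F
  F.F...
  ...F..
  F.FTF.
Step 3: 6 trees catch fire, 10 burn out
  TFTF.F
  F.F...
  ......
  ......
  ...F..
Step 4: 2 trees catch fire, 6 burn out
  F.F...
  ......
  ......
  ......
  ......

F.F...
......
......
......
......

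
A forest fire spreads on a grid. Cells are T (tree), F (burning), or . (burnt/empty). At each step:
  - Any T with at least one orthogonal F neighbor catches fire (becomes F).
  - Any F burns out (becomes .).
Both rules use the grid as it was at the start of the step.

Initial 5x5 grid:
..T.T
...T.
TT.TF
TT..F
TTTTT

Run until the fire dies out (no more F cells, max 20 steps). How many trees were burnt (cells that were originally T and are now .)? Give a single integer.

Answer: 11

Derivation:
Step 1: +2 fires, +2 burnt (F count now 2)
Step 2: +2 fires, +2 burnt (F count now 2)
Step 3: +1 fires, +2 burnt (F count now 1)
Step 4: +1 fires, +1 burnt (F count now 1)
Step 5: +2 fires, +1 burnt (F count now 2)
Step 6: +2 fires, +2 burnt (F count now 2)
Step 7: +1 fires, +2 burnt (F count now 1)
Step 8: +0 fires, +1 burnt (F count now 0)
Fire out after step 8
Initially T: 13, now '.': 23
Total burnt (originally-T cells now '.'): 11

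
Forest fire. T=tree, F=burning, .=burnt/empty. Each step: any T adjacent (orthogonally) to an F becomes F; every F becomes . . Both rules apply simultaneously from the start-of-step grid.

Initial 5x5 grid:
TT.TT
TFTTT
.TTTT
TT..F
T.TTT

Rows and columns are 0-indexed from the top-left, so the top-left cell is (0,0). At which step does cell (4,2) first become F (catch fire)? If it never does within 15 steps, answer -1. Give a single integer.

Step 1: cell (4,2)='T' (+6 fires, +2 burnt)
Step 2: cell (4,2)='T' (+7 fires, +6 burnt)
Step 3: cell (4,2)='F' (+4 fires, +7 burnt)
  -> target ignites at step 3
Step 4: cell (4,2)='.' (+1 fires, +4 burnt)
Step 5: cell (4,2)='.' (+0 fires, +1 burnt)
  fire out at step 5

3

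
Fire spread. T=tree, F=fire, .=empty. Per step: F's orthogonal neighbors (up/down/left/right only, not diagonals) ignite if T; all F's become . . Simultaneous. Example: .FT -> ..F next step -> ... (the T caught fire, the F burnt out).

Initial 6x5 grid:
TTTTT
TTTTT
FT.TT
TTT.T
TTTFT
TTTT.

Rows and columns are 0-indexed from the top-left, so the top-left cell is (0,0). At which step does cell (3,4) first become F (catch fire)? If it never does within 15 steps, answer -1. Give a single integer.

Step 1: cell (3,4)='T' (+6 fires, +2 burnt)
Step 2: cell (3,4)='F' (+8 fires, +6 burnt)
  -> target ignites at step 2
Step 3: cell (3,4)='.' (+5 fires, +8 burnt)
Step 4: cell (3,4)='.' (+4 fires, +5 burnt)
Step 5: cell (3,4)='.' (+2 fires, +4 burnt)
Step 6: cell (3,4)='.' (+0 fires, +2 burnt)
  fire out at step 6

2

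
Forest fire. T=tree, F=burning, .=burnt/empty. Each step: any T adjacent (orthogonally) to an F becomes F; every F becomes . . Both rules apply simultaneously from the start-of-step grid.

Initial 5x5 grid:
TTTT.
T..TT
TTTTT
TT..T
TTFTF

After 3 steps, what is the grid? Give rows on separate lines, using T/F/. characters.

Step 1: 3 trees catch fire, 2 burn out
  TTTT.
  T..TT
  TTTTT
  TT..F
  TF.F.
Step 2: 3 trees catch fire, 3 burn out
  TTTT.
  T..TT
  TTTTF
  TF...
  F....
Step 3: 4 trees catch fire, 3 burn out
  TTTT.
  T..TF
  TFTF.
  F....
  .....

TTTT.
T..TF
TFTF.
F....
.....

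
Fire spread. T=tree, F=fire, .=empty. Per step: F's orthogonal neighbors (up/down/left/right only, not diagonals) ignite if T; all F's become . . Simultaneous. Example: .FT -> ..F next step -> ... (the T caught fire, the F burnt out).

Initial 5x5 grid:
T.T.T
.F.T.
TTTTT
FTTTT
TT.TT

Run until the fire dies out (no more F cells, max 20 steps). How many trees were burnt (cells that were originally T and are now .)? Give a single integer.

Answer: 14

Derivation:
Step 1: +4 fires, +2 burnt (F count now 4)
Step 2: +3 fires, +4 burnt (F count now 3)
Step 3: +2 fires, +3 burnt (F count now 2)
Step 4: +4 fires, +2 burnt (F count now 4)
Step 5: +1 fires, +4 burnt (F count now 1)
Step 6: +0 fires, +1 burnt (F count now 0)
Fire out after step 6
Initially T: 17, now '.': 22
Total burnt (originally-T cells now '.'): 14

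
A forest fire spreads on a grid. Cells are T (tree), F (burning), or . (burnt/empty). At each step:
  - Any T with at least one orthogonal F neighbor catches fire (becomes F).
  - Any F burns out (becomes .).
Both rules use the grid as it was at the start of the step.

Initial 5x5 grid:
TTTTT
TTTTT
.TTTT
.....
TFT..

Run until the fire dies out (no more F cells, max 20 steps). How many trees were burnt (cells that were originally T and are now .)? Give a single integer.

Answer: 2

Derivation:
Step 1: +2 fires, +1 burnt (F count now 2)
Step 2: +0 fires, +2 burnt (F count now 0)
Fire out after step 2
Initially T: 16, now '.': 11
Total burnt (originally-T cells now '.'): 2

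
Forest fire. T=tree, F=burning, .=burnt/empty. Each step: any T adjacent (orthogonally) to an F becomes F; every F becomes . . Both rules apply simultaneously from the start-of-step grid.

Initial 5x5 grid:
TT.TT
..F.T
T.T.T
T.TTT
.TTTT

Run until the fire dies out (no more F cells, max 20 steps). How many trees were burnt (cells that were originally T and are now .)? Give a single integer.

Answer: 12

Derivation:
Step 1: +1 fires, +1 burnt (F count now 1)
Step 2: +1 fires, +1 burnt (F count now 1)
Step 3: +2 fires, +1 burnt (F count now 2)
Step 4: +3 fires, +2 burnt (F count now 3)
Step 5: +2 fires, +3 burnt (F count now 2)
Step 6: +1 fires, +2 burnt (F count now 1)
Step 7: +1 fires, +1 burnt (F count now 1)
Step 8: +1 fires, +1 burnt (F count now 1)
Step 9: +0 fires, +1 burnt (F count now 0)
Fire out after step 9
Initially T: 16, now '.': 21
Total burnt (originally-T cells now '.'): 12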